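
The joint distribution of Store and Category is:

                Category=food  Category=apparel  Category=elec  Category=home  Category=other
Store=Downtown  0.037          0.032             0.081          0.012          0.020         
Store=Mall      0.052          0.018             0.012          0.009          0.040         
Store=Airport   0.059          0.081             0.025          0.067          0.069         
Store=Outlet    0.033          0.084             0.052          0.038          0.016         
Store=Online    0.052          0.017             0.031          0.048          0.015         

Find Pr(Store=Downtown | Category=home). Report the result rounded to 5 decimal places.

P(Category=home) = 0.012 + 0.009 + 0.067 + 0.038 + 0.048 = 0.174.
P(Store=Downtown | Category=home) = 0.012/0.174 = 0.06897.

0.06897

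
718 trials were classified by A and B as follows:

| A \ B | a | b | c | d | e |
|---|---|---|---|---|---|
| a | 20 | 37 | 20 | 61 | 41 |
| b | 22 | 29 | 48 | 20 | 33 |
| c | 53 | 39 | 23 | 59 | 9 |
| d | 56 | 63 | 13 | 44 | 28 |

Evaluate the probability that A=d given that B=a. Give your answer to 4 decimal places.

Total with B=a: 20 + 22 + 53 + 56 = 151.
P(A=d | B=a) = 56/151 = 0.3709.

0.3709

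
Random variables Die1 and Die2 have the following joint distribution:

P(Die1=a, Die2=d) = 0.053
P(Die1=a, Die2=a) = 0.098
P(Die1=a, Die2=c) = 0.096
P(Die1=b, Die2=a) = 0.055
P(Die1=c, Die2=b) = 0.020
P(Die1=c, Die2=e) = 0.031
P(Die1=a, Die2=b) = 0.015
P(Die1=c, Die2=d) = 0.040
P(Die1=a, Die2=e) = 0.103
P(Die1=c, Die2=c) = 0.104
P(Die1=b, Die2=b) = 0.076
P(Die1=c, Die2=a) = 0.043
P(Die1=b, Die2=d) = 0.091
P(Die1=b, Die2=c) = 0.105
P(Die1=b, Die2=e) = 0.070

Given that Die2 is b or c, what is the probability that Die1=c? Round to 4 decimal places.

P(Die2=b) = 0.015 + 0.076 + 0.020 = 0.111.
P(Die2=c) = 0.096 + 0.105 + 0.104 = 0.305.
P(Die2 ∈ {b, c}) = 0.111 + 0.305 = 0.416; P(Die1=c, Die2 ∈ {b, c}) = 0.020 + 0.104 = 0.124.
P(Die1=c | Die2 ∈ {b, c}) = 0.124/0.416 = 0.2981.

0.2981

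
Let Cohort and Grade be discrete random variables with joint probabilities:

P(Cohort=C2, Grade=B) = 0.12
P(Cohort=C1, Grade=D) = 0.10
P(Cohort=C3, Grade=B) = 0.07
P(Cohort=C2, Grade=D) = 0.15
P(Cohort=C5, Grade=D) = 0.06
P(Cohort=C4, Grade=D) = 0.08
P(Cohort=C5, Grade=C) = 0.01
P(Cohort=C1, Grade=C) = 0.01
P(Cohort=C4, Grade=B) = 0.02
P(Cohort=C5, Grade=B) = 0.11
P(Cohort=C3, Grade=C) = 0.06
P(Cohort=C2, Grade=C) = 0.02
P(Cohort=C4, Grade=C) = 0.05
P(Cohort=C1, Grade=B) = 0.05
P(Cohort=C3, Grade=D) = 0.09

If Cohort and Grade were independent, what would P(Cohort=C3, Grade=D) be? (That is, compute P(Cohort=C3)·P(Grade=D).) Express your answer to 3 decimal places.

0.106

P(Cohort=C3) = 0.07 + 0.06 + 0.09 = 0.22.
P(Grade=D) = 0.10 + 0.15 + 0.09 + 0.08 + 0.06 = 0.48.
Product: 0.22 × 0.48 = 0.106.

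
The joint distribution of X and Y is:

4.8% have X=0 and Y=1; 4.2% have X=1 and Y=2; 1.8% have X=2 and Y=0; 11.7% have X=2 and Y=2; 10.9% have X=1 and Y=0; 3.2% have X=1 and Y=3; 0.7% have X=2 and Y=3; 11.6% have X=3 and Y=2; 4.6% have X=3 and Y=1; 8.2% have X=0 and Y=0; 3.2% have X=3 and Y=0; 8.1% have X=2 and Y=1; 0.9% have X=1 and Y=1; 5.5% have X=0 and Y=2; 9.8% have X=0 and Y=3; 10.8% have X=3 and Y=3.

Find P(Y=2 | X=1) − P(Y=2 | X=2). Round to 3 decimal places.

P(X=1) = 0.109 + 0.009 + 0.042 + 0.032 = 0.192; P(Y=2 | X=1) = 0.042/0.192 = 0.2188.
P(X=2) = 0.018 + 0.081 + 0.117 + 0.007 = 0.223; P(Y=2 | X=2) = 0.117/0.223 = 0.5247.
Difference = -0.306.

-0.306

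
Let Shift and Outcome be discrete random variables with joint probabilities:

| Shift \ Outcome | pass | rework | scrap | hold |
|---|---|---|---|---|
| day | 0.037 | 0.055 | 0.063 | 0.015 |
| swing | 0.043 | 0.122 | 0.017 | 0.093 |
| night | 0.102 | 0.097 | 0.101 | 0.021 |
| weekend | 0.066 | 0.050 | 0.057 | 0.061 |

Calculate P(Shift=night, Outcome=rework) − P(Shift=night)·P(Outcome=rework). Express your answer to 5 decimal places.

P(Shift=night) = 0.102 + 0.097 + 0.101 + 0.021 = 0.321.
P(Outcome=rework) = 0.055 + 0.122 + 0.097 + 0.050 = 0.324.
P(Shift=night, Outcome=rework) − P(Shift=night)P(Outcome=rework) = 0.097 − 0.321×0.324 = -0.00700.

-0.00700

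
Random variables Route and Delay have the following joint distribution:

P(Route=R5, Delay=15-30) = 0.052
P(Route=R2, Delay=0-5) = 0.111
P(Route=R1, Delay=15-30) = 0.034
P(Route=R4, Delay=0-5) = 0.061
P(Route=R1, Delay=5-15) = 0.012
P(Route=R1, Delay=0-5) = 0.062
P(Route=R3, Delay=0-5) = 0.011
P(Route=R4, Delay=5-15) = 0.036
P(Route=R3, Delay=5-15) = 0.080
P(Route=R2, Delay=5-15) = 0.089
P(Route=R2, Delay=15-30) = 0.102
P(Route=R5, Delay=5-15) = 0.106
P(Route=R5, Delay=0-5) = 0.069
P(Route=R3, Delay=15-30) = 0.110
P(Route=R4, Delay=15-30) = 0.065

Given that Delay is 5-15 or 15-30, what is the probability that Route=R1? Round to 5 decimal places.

0.06706

P(Delay=5-15) = 0.012 + 0.089 + 0.080 + 0.036 + 0.106 = 0.323.
P(Delay=15-30) = 0.034 + 0.102 + 0.110 + 0.065 + 0.052 = 0.363.
P(Delay ∈ {5-15, 15-30}) = 0.323 + 0.363 = 0.686; P(Route=R1, Delay ∈ {5-15, 15-30}) = 0.012 + 0.034 = 0.046.
P(Route=R1 | Delay ∈ {5-15, 15-30}) = 0.046/0.686 = 0.06706.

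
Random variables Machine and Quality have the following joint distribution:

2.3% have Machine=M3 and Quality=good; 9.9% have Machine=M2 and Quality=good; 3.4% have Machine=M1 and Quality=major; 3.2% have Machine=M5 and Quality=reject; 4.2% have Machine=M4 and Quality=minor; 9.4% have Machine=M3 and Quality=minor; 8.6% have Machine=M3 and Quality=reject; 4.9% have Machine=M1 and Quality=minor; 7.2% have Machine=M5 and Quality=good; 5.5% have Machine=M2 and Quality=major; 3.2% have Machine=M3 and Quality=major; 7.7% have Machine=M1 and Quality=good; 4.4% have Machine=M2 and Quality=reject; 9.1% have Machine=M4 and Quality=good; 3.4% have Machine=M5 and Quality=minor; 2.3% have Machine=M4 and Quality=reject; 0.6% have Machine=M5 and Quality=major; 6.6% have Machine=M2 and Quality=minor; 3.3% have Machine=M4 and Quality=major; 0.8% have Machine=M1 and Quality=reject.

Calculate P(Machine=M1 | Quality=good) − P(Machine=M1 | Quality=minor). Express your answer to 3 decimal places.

P(Quality=good) = 0.077 + 0.099 + 0.023 + 0.091 + 0.072 = 0.362; P(Machine=M1 | Quality=good) = 0.077/0.362 = 0.2127.
P(Quality=minor) = 0.049 + 0.066 + 0.094 + 0.042 + 0.034 = 0.285; P(Machine=M1 | Quality=minor) = 0.049/0.285 = 0.1719.
Difference = 0.041.

0.041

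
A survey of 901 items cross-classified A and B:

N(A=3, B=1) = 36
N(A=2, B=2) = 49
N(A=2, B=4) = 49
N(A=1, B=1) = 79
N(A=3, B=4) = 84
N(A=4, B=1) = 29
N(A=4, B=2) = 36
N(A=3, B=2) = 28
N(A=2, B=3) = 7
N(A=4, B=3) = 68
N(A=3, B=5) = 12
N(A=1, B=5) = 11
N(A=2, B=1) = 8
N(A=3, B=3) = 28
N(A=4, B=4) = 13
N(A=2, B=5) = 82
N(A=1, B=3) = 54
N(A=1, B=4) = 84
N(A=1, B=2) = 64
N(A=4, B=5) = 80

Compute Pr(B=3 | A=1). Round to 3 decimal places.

Total with A=1: 79 + 64 + 54 + 84 + 11 = 292.
P(B=3 | A=1) = 54/292 = 0.185.

0.185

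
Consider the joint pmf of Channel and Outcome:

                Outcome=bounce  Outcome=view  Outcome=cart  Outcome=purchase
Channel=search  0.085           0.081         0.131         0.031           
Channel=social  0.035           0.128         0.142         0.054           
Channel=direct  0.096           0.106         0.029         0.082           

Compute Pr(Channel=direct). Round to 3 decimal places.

0.313

P(Channel=direct) = 0.096 + 0.106 + 0.029 + 0.082 = 0.313.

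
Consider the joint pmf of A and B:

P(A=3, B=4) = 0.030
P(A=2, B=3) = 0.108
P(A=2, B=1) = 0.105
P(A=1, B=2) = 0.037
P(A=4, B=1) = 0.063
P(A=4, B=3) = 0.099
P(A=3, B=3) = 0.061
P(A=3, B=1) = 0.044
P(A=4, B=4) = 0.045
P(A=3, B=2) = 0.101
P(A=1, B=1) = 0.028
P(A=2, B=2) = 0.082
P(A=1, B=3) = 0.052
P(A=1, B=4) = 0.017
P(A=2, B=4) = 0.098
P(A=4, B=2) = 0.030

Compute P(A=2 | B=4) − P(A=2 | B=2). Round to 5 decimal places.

0.18779

P(B=4) = 0.017 + 0.098 + 0.030 + 0.045 = 0.190; P(A=2 | B=4) = 0.098/0.190 = 0.515789.
P(B=2) = 0.037 + 0.082 + 0.101 + 0.030 = 0.250; P(A=2 | B=2) = 0.082/0.250 = 0.328000.
Difference = 0.18779.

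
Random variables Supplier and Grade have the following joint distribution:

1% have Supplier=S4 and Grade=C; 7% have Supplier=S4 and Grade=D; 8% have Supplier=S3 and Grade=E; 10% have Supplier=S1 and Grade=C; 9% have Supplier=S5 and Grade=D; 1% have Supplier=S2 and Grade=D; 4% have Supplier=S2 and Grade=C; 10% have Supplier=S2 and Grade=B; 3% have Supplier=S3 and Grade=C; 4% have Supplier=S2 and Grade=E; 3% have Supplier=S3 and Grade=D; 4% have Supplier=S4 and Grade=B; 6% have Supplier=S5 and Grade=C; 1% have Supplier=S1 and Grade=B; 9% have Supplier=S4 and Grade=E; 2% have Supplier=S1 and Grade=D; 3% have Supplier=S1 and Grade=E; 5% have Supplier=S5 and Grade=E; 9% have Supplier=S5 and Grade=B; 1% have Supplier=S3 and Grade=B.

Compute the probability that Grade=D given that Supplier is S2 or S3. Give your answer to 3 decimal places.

0.118

P(Supplier=S2) = 0.10 + 0.04 + 0.01 + 0.04 = 0.19.
P(Supplier=S3) = 0.01 + 0.03 + 0.03 + 0.08 = 0.15.
P(Supplier ∈ {S2, S3}) = 0.19 + 0.15 = 0.34; P(Grade=D, Supplier ∈ {S2, S3}) = 0.01 + 0.03 = 0.04.
P(Grade=D | Supplier ∈ {S2, S3}) = 0.04/0.34 = 0.118.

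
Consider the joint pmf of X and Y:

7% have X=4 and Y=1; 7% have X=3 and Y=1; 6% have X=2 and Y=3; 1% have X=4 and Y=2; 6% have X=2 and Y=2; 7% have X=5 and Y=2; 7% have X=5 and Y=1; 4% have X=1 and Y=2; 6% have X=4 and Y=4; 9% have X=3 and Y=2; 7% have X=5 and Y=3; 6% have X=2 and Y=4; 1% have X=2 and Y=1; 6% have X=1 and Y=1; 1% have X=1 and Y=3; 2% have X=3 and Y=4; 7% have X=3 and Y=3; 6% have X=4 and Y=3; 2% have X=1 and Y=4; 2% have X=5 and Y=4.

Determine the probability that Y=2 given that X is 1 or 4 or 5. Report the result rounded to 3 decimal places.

P(X=1) = 0.06 + 0.04 + 0.01 + 0.02 = 0.13.
P(X=4) = 0.07 + 0.01 + 0.06 + 0.06 = 0.20.
P(X=5) = 0.07 + 0.07 + 0.07 + 0.02 = 0.23.
P(X ∈ {1, 4, 5}) = 0.13 + 0.20 + 0.23 = 0.56; P(Y=2, X ∈ {1, 4, 5}) = 0.04 + 0.01 + 0.07 = 0.12.
P(Y=2 | X ∈ {1, 4, 5}) = 0.12/0.56 = 0.214.

0.214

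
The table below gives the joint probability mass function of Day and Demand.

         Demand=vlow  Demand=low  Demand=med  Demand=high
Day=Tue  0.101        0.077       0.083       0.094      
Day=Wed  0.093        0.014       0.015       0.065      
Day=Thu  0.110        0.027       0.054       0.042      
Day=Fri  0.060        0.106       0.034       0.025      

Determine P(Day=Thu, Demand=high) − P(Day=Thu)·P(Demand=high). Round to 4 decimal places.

P(Day=Thu) = 0.110 + 0.027 + 0.054 + 0.042 = 0.233.
P(Demand=high) = 0.094 + 0.065 + 0.042 + 0.025 = 0.226.
P(Day=Thu, Demand=high) − P(Day=Thu)P(Demand=high) = 0.042 − 0.233×0.226 = -0.0107.

-0.0107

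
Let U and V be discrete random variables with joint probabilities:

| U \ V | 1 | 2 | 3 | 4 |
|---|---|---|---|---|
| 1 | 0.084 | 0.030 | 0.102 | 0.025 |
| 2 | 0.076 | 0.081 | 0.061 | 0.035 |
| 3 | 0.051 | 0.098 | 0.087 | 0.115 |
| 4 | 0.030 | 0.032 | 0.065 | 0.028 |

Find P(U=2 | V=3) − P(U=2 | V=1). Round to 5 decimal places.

-0.12170

P(V=3) = 0.102 + 0.061 + 0.087 + 0.065 = 0.315; P(U=2 | V=3) = 0.061/0.315 = 0.193651.
P(V=1) = 0.084 + 0.076 + 0.051 + 0.030 = 0.241; P(U=2 | V=1) = 0.076/0.241 = 0.315353.
Difference = -0.12170.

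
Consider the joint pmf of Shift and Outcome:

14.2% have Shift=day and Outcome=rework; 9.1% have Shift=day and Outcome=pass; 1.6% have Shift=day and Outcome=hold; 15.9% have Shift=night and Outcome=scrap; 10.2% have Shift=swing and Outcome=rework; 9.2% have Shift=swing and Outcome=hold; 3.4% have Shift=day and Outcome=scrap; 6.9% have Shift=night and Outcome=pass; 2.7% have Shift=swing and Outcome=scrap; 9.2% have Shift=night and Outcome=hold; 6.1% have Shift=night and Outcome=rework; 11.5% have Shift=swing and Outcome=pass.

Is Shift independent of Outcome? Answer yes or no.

no

P(Shift=night) = 0.381 and P(Outcome=scrap) = 0.220, so their product is 0.08382, but P(Shift=night, Outcome=scrap) = 0.159. Since these differ, Shift and Outcome are not independent.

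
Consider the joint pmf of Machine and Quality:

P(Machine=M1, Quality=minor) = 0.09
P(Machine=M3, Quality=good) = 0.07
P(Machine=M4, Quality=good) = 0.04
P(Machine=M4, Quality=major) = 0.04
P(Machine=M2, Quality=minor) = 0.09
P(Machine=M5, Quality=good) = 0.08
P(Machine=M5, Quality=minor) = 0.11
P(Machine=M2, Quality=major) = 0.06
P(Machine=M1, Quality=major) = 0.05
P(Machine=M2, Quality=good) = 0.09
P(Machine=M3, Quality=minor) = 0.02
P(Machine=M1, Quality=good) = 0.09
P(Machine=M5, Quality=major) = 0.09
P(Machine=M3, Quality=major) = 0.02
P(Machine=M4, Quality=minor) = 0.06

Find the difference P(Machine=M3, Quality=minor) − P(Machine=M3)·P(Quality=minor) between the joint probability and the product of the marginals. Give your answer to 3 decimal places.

P(Machine=M3) = 0.07 + 0.02 + 0.02 = 0.11.
P(Quality=minor) = 0.09 + 0.09 + 0.02 + 0.06 + 0.11 = 0.37.
P(Machine=M3, Quality=minor) − P(Machine=M3)P(Quality=minor) = 0.02 − 0.11×0.37 = -0.021.

-0.021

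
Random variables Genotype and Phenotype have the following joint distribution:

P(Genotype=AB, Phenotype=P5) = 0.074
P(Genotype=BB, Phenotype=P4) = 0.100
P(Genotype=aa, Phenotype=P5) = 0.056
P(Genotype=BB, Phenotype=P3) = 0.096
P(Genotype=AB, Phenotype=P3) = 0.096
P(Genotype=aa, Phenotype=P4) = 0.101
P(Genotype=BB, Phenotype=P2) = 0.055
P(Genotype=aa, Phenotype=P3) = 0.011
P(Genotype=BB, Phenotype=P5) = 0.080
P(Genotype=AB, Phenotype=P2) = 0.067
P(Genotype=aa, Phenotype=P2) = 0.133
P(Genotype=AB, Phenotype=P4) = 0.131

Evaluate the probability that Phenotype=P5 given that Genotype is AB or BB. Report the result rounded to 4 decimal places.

0.2203

P(Genotype=AB) = 0.067 + 0.096 + 0.131 + 0.074 = 0.368.
P(Genotype=BB) = 0.055 + 0.096 + 0.100 + 0.080 = 0.331.
P(Genotype ∈ {AB, BB}) = 0.368 + 0.331 = 0.699; P(Phenotype=P5, Genotype ∈ {AB, BB}) = 0.074 + 0.080 = 0.154.
P(Phenotype=P5 | Genotype ∈ {AB, BB}) = 0.154/0.699 = 0.2203.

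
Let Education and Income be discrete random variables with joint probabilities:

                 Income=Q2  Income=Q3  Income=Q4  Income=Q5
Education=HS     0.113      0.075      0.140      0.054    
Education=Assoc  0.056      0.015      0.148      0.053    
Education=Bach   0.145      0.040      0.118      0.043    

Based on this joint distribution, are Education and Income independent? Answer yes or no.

no

P(Education=Assoc) = 0.272 and P(Income=Q4) = 0.406, so their product is 0.11043, but P(Education=Assoc, Income=Q4) = 0.148. Since these differ, Education and Income are not independent.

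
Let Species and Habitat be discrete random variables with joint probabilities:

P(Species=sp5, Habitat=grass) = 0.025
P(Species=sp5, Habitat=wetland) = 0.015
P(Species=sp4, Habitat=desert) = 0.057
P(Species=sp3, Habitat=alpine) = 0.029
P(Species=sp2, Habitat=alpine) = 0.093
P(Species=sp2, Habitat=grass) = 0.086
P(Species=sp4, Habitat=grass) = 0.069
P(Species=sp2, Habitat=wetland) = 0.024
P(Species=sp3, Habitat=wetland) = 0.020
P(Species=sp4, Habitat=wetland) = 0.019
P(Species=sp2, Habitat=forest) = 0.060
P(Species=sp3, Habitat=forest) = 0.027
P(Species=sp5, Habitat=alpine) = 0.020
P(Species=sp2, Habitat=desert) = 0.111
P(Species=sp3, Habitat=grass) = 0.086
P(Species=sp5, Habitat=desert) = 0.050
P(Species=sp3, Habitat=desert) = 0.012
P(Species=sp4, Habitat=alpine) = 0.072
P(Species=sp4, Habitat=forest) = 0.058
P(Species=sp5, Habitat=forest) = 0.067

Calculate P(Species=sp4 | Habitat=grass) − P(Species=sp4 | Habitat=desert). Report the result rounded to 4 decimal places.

P(Habitat=grass) = 0.086 + 0.086 + 0.069 + 0.025 = 0.266; P(Species=sp4 | Habitat=grass) = 0.069/0.266 = 0.25940.
P(Habitat=desert) = 0.111 + 0.012 + 0.057 + 0.050 = 0.230; P(Species=sp4 | Habitat=desert) = 0.057/0.230 = 0.24783.
Difference = 0.0116.

0.0116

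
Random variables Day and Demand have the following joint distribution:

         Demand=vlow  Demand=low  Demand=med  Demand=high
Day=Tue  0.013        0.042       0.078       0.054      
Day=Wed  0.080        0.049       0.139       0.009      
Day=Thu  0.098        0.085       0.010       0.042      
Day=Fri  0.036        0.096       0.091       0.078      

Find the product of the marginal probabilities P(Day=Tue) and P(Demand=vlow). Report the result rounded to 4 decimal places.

0.0424

P(Day=Tue) = 0.013 + 0.042 + 0.078 + 0.054 = 0.187.
P(Demand=vlow) = 0.013 + 0.080 + 0.098 + 0.036 = 0.227.
Product: 0.187 × 0.227 = 0.0424.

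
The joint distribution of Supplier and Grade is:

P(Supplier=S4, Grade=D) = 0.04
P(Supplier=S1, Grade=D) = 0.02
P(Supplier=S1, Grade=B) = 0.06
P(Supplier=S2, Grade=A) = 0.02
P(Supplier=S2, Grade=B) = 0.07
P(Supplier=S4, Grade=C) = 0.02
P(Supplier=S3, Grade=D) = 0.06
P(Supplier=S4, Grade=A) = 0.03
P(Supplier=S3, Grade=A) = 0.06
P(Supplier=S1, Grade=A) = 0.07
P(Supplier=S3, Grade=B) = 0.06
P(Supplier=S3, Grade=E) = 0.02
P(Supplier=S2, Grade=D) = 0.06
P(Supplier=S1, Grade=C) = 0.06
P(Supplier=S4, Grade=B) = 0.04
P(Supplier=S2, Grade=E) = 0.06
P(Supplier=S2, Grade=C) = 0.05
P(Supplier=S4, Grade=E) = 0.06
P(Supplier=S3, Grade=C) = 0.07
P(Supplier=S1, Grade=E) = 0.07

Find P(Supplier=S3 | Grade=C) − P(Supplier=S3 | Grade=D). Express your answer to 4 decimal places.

P(Grade=C) = 0.06 + 0.05 + 0.07 + 0.02 = 0.20; P(Supplier=S3 | Grade=C) = 0.07/0.20 = 0.35000.
P(Grade=D) = 0.02 + 0.06 + 0.06 + 0.04 = 0.18; P(Supplier=S3 | Grade=D) = 0.06/0.18 = 0.33333.
Difference = 0.0167.

0.0167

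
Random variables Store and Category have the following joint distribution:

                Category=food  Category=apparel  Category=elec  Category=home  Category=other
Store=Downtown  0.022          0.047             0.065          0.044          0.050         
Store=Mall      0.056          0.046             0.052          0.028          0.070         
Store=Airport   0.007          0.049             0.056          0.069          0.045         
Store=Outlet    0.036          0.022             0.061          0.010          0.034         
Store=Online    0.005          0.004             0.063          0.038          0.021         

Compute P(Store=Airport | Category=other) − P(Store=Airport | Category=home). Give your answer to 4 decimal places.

P(Category=other) = 0.050 + 0.070 + 0.045 + 0.034 + 0.021 = 0.220; P(Store=Airport | Category=other) = 0.045/0.220 = 0.20455.
P(Category=home) = 0.044 + 0.028 + 0.069 + 0.010 + 0.038 = 0.189; P(Store=Airport | Category=home) = 0.069/0.189 = 0.36508.
Difference = -0.1605.

-0.1605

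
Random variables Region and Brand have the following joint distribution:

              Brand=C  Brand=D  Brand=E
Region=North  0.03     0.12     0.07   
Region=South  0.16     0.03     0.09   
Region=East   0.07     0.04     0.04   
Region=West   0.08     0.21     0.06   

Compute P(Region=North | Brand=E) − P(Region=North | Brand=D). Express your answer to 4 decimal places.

P(Brand=E) = 0.07 + 0.09 + 0.04 + 0.06 = 0.26; P(Region=North | Brand=E) = 0.07/0.26 = 0.26923.
P(Brand=D) = 0.12 + 0.03 + 0.04 + 0.21 = 0.40; P(Region=North | Brand=D) = 0.12/0.40 = 0.30000.
Difference = -0.0308.

-0.0308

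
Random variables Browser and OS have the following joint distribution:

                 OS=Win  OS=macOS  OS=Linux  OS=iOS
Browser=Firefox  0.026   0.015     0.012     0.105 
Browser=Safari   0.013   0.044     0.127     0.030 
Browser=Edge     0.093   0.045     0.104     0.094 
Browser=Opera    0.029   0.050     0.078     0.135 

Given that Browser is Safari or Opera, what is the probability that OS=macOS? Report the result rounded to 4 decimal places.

P(Browser=Safari) = 0.013 + 0.044 + 0.127 + 0.030 = 0.214.
P(Browser=Opera) = 0.029 + 0.050 + 0.078 + 0.135 = 0.292.
P(Browser ∈ {Safari, Opera}) = 0.214 + 0.292 = 0.506; P(OS=macOS, Browser ∈ {Safari, Opera}) = 0.044 + 0.050 = 0.094.
P(OS=macOS | Browser ∈ {Safari, Opera}) = 0.094/0.506 = 0.1858.

0.1858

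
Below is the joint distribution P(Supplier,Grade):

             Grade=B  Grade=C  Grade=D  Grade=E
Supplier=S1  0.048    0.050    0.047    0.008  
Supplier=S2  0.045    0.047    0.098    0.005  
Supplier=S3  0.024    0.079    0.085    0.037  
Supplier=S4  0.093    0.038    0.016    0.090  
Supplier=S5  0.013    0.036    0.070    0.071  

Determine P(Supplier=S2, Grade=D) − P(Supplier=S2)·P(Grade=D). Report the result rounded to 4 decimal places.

0.0364

P(Supplier=S2) = 0.045 + 0.047 + 0.098 + 0.005 = 0.195.
P(Grade=D) = 0.047 + 0.098 + 0.085 + 0.016 + 0.070 = 0.316.
P(Supplier=S2, Grade=D) − P(Supplier=S2)P(Grade=D) = 0.098 − 0.195×0.316 = 0.0364.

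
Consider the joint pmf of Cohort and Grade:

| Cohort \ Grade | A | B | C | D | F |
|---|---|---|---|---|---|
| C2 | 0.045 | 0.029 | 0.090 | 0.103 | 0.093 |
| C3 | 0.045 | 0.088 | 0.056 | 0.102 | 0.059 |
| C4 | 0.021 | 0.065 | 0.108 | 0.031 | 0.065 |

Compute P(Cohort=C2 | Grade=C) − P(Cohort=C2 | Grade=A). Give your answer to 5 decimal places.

-0.05107

P(Grade=C) = 0.090 + 0.056 + 0.108 = 0.254; P(Cohort=C2 | Grade=C) = 0.090/0.254 = 0.354331.
P(Grade=A) = 0.045 + 0.045 + 0.021 = 0.111; P(Cohort=C2 | Grade=A) = 0.045/0.111 = 0.405405.
Difference = -0.05107.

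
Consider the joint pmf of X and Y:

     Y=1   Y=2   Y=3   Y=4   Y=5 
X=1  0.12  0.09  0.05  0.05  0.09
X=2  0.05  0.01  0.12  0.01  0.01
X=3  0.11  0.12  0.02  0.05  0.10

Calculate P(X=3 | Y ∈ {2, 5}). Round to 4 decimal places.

P(Y=2) = 0.09 + 0.01 + 0.12 = 0.22.
P(Y=5) = 0.09 + 0.01 + 0.10 = 0.20.
P(Y ∈ {2, 5}) = 0.22 + 0.20 = 0.42; P(X=3, Y ∈ {2, 5}) = 0.12 + 0.10 = 0.22.
P(X=3 | Y ∈ {2, 5}) = 0.22/0.42 = 0.5238.

0.5238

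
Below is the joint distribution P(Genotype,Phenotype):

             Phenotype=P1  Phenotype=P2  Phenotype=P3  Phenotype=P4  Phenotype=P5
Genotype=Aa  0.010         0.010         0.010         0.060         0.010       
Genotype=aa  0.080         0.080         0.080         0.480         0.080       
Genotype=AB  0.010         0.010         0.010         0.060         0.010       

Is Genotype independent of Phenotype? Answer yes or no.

yes

Every cell satisfies P(Genotype,Phenotype) = P(Genotype)·P(Phenotype). For instance P(Genotype=AB) = 0.100, P(Phenotype=P5) = 0.100, and 0.100×0.100 = 0.010 matches the joint entry. So Genotype and Phenotype are independent.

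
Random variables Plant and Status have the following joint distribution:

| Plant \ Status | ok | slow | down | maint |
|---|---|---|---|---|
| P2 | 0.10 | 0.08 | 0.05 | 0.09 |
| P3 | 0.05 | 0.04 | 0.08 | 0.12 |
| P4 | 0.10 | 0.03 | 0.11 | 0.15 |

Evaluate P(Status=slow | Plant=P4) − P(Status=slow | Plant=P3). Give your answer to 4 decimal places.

P(Plant=P4) = 0.10 + 0.03 + 0.11 + 0.15 = 0.39; P(Status=slow | Plant=P4) = 0.03/0.39 = 0.07692.
P(Plant=P3) = 0.05 + 0.04 + 0.08 + 0.12 = 0.29; P(Status=slow | Plant=P3) = 0.04/0.29 = 0.13793.
Difference = -0.0610.

-0.0610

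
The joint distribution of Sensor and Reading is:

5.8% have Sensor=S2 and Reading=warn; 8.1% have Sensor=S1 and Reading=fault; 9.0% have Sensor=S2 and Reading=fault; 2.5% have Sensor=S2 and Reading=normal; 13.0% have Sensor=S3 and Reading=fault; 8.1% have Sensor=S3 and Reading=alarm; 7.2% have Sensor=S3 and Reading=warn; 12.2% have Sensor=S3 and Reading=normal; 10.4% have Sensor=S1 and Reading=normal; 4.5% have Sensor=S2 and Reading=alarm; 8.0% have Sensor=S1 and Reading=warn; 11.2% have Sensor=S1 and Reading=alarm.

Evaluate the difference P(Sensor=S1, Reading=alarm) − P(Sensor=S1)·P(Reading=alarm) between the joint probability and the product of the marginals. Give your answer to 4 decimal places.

P(Sensor=S1) = 0.104 + 0.080 + 0.112 + 0.081 = 0.377.
P(Reading=alarm) = 0.112 + 0.045 + 0.081 = 0.238.
P(Sensor=S1, Reading=alarm) − P(Sensor=S1)P(Reading=alarm) = 0.112 − 0.377×0.238 = 0.0223.

0.0223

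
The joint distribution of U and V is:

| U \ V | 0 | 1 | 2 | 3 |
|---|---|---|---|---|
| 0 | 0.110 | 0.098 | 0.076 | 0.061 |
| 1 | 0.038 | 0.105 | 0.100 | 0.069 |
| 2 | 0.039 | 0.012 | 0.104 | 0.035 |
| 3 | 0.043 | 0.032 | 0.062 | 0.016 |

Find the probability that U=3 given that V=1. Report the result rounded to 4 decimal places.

P(V=1) = 0.098 + 0.105 + 0.012 + 0.032 = 0.247.
P(U=3 | V=1) = 0.032/0.247 = 0.1296.

0.1296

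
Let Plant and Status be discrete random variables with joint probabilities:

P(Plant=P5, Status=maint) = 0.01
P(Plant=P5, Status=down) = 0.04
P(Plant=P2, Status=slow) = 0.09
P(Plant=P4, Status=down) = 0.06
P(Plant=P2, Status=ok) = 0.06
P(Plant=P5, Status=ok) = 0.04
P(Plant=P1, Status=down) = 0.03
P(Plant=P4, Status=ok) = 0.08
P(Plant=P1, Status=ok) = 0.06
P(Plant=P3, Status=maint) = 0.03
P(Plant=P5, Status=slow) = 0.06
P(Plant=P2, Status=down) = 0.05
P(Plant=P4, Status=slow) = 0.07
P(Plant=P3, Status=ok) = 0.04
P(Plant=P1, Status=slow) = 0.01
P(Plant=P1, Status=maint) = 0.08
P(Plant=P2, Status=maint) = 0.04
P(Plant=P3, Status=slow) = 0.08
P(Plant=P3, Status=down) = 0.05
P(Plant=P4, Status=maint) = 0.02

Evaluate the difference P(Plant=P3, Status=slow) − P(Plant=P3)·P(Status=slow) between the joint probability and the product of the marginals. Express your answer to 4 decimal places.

P(Plant=P3) = 0.04 + 0.08 + 0.05 + 0.03 = 0.20.
P(Status=slow) = 0.01 + 0.09 + 0.08 + 0.07 + 0.06 = 0.31.
P(Plant=P3, Status=slow) − P(Plant=P3)P(Status=slow) = 0.08 − 0.20×0.31 = 0.0180.

0.0180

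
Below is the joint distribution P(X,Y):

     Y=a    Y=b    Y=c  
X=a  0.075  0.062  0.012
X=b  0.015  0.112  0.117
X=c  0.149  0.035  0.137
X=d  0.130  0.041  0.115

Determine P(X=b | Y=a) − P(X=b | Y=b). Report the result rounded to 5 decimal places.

P(Y=a) = 0.075 + 0.015 + 0.149 + 0.130 = 0.369; P(X=b | Y=a) = 0.015/0.369 = 0.040650.
P(Y=b) = 0.062 + 0.112 + 0.035 + 0.041 = 0.250; P(X=b | Y=b) = 0.112/0.250 = 0.448000.
Difference = -0.40735.

-0.40735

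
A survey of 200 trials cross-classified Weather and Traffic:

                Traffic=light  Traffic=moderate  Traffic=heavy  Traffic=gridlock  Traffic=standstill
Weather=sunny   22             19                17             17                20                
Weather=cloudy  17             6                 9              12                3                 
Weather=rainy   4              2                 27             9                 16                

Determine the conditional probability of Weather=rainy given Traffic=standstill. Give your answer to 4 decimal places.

Total with Traffic=standstill: 20 + 3 + 16 = 39.
P(Weather=rainy | Traffic=standstill) = 16/39 = 0.4103.

0.4103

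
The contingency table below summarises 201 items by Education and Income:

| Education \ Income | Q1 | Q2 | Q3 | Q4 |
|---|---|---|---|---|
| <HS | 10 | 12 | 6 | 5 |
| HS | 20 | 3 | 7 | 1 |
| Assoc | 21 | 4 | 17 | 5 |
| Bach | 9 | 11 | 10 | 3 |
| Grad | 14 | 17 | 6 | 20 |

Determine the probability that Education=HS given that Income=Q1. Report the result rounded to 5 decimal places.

Total with Income=Q1: 10 + 20 + 21 + 9 + 14 = 74.
P(Education=HS | Income=Q1) = 20/74 = 0.27027.

0.27027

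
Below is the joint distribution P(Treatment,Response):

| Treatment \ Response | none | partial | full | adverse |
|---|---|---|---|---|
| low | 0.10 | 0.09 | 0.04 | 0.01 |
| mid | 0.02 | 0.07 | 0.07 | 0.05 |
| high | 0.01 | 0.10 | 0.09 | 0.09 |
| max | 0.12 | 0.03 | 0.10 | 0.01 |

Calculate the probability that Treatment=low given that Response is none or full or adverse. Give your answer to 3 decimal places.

P(Response=none) = 0.10 + 0.02 + 0.01 + 0.12 = 0.25.
P(Response=full) = 0.04 + 0.07 + 0.09 + 0.10 = 0.30.
P(Response=adverse) = 0.01 + 0.05 + 0.09 + 0.01 = 0.16.
P(Response ∈ {none, full, adverse}) = 0.25 + 0.30 + 0.16 = 0.71; P(Treatment=low, Response ∈ {none, full, adverse}) = 0.10 + 0.04 + 0.01 = 0.15.
P(Treatment=low | Response ∈ {none, full, adverse}) = 0.15/0.71 = 0.211.

0.211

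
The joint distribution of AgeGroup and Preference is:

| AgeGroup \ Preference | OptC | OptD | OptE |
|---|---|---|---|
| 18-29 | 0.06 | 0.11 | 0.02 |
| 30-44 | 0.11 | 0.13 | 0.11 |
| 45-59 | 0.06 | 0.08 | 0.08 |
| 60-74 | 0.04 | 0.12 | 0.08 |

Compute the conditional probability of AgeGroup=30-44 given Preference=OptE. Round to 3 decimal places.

P(Preference=OptE) = 0.02 + 0.11 + 0.08 + 0.08 = 0.29.
P(AgeGroup=30-44 | Preference=OptE) = 0.11/0.29 = 0.379.

0.379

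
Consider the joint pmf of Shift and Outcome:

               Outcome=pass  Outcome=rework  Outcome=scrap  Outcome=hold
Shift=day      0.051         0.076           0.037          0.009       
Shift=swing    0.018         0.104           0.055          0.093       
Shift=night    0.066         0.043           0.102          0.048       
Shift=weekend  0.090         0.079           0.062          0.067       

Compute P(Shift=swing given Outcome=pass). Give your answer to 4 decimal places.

0.0800

P(Outcome=pass) = 0.051 + 0.018 + 0.066 + 0.090 = 0.225.
P(Shift=swing | Outcome=pass) = 0.018/0.225 = 0.0800.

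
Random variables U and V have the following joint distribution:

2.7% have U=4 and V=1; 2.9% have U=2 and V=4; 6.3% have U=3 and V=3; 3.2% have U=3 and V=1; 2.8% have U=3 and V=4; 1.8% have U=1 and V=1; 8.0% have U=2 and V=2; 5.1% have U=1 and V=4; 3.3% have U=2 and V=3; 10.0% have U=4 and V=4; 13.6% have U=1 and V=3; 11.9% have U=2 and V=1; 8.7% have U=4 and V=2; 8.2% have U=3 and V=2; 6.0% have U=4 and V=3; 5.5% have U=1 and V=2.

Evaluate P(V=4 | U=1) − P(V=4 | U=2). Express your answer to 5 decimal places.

0.08504

P(U=1) = 0.018 + 0.055 + 0.136 + 0.051 = 0.260; P(V=4 | U=1) = 0.051/0.260 = 0.196154.
P(U=2) = 0.119 + 0.080 + 0.033 + 0.029 = 0.261; P(V=4 | U=2) = 0.029/0.261 = 0.111111.
Difference = 0.08504.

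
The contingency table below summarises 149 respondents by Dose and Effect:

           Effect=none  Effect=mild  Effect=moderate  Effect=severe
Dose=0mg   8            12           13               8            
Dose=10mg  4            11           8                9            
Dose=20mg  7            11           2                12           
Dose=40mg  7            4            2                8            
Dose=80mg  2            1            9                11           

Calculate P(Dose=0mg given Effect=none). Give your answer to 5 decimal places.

Total with Effect=none: 8 + 4 + 7 + 7 + 2 = 28.
P(Dose=0mg | Effect=none) = 8/28 = 0.28571.

0.28571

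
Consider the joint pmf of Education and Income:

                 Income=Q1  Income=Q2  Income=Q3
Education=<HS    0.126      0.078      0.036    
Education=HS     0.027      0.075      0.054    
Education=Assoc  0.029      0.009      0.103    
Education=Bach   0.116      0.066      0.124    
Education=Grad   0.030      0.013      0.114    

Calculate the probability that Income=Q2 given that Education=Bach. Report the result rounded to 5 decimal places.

0.21569

P(Education=Bach) = 0.116 + 0.066 + 0.124 = 0.306.
P(Income=Q2 | Education=Bach) = 0.066/0.306 = 0.21569.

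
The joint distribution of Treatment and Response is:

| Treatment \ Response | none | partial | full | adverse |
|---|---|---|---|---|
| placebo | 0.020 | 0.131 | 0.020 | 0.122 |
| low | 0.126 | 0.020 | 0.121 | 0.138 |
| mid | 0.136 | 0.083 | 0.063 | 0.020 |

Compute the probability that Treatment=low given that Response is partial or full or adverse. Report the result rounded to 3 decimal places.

P(Response=partial) = 0.131 + 0.020 + 0.083 = 0.234.
P(Response=full) = 0.020 + 0.121 + 0.063 = 0.204.
P(Response=adverse) = 0.122 + 0.138 + 0.020 = 0.280.
P(Response ∈ {partial, full, adverse}) = 0.234 + 0.204 + 0.280 = 0.718; P(Treatment=low, Response ∈ {partial, full, adverse}) = 0.020 + 0.121 + 0.138 = 0.279.
P(Treatment=low | Response ∈ {partial, full, adverse}) = 0.279/0.718 = 0.389.

0.389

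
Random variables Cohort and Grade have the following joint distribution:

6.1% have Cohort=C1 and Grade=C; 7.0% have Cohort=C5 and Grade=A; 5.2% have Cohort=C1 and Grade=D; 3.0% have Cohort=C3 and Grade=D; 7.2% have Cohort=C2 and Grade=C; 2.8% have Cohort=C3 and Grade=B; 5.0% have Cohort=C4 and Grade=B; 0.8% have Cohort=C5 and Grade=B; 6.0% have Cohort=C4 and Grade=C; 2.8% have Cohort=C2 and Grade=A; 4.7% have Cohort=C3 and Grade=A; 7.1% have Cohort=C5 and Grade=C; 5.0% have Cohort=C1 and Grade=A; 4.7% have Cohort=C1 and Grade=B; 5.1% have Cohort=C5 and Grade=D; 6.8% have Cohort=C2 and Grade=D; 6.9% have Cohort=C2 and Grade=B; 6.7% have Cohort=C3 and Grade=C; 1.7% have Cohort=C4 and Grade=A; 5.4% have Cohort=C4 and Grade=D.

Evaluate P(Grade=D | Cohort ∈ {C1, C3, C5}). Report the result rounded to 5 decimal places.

0.22852

P(Cohort=C1) = 0.050 + 0.047 + 0.061 + 0.052 = 0.210.
P(Cohort=C3) = 0.047 + 0.028 + 0.067 + 0.030 = 0.172.
P(Cohort=C5) = 0.070 + 0.008 + 0.071 + 0.051 = 0.200.
P(Cohort ∈ {C1, C3, C5}) = 0.210 + 0.172 + 0.200 = 0.582; P(Grade=D, Cohort ∈ {C1, C3, C5}) = 0.052 + 0.030 + 0.051 = 0.133.
P(Grade=D | Cohort ∈ {C1, C3, C5}) = 0.133/0.582 = 0.22852.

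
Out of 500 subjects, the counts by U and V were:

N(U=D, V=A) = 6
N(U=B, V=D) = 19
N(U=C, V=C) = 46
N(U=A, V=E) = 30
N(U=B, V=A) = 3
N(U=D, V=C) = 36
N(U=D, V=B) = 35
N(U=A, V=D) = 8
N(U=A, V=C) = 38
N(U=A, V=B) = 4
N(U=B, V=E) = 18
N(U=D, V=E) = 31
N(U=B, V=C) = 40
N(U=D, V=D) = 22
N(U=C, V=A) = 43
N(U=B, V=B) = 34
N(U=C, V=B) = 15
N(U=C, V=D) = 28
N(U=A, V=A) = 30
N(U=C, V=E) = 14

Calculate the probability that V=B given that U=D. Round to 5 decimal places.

0.26923

Total with U=D: 6 + 35 + 36 + 22 + 31 = 130.
P(V=B | U=D) = 35/130 = 0.26923.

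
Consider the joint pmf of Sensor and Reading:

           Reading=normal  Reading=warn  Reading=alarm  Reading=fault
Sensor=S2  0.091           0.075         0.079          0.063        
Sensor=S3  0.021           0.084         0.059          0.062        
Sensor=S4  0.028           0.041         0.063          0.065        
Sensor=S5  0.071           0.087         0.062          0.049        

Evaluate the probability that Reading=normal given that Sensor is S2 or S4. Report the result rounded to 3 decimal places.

0.236

P(Sensor=S2) = 0.091 + 0.075 + 0.079 + 0.063 = 0.308.
P(Sensor=S4) = 0.028 + 0.041 + 0.063 + 0.065 = 0.197.
P(Sensor ∈ {S2, S4}) = 0.308 + 0.197 = 0.505; P(Reading=normal, Sensor ∈ {S2, S4}) = 0.091 + 0.028 = 0.119.
P(Reading=normal | Sensor ∈ {S2, S4}) = 0.119/0.505 = 0.236.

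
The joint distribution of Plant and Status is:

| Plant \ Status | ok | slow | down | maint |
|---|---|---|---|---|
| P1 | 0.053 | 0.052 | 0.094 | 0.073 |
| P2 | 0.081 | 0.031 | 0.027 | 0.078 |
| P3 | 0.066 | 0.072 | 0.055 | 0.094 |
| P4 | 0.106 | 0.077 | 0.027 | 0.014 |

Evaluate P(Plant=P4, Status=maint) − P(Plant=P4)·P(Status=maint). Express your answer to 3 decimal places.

-0.044

P(Plant=P4) = 0.106 + 0.077 + 0.027 + 0.014 = 0.224.
P(Status=maint) = 0.073 + 0.078 + 0.094 + 0.014 = 0.259.
P(Plant=P4, Status=maint) − P(Plant=P4)P(Status=maint) = 0.014 − 0.224×0.259 = -0.044.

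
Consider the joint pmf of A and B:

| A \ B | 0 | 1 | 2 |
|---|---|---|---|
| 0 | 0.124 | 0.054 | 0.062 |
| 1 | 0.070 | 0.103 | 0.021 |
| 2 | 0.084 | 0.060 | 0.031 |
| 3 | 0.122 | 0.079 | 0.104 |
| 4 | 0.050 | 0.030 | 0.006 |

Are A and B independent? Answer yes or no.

no

P(A=1) = 0.194 and P(B=1) = 0.326, so their product is 0.06324, but P(A=1, B=1) = 0.103. Since these differ, A and B are not independent.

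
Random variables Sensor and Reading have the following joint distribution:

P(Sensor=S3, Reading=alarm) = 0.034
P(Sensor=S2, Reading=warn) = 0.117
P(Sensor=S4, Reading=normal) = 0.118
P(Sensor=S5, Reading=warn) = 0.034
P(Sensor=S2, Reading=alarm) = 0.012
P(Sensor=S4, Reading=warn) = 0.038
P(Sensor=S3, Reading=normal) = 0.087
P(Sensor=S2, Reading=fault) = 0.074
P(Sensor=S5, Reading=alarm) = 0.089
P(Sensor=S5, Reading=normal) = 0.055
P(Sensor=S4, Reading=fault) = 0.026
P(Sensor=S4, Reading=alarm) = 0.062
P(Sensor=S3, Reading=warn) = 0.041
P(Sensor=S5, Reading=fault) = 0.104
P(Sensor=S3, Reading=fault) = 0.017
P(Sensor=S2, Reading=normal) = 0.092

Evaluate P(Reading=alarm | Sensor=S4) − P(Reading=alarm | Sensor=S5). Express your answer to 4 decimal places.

P(Sensor=S4) = 0.118 + 0.038 + 0.062 + 0.026 = 0.244; P(Reading=alarm | Sensor=S4) = 0.062/0.244 = 0.25410.
P(Sensor=S5) = 0.055 + 0.034 + 0.089 + 0.104 = 0.282; P(Reading=alarm | Sensor=S5) = 0.089/0.282 = 0.31560.
Difference = -0.0615.

-0.0615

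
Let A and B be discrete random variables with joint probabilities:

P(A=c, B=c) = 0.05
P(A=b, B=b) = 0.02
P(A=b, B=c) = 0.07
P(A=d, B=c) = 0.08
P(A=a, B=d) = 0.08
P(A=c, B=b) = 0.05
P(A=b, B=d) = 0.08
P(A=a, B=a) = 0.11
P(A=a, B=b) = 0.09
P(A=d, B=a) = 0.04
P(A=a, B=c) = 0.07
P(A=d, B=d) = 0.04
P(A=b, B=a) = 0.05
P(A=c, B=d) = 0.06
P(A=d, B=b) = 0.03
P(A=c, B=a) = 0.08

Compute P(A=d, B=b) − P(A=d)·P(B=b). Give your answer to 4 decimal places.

P(A=d) = 0.04 + 0.03 + 0.08 + 0.04 = 0.19.
P(B=b) = 0.09 + 0.02 + 0.05 + 0.03 = 0.19.
P(A=d, B=b) − P(A=d)P(B=b) = 0.03 − 0.19×0.19 = -0.0061.

-0.0061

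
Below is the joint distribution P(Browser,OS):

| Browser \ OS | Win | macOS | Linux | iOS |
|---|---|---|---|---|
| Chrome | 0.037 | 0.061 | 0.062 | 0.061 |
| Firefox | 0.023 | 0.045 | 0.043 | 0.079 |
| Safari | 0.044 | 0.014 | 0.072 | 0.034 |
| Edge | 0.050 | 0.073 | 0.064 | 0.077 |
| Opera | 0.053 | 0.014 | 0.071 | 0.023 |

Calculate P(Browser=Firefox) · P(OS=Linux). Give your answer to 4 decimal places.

0.0593

P(Browser=Firefox) = 0.023 + 0.045 + 0.043 + 0.079 = 0.190.
P(OS=Linux) = 0.062 + 0.043 + 0.072 + 0.064 + 0.071 = 0.312.
Product: 0.190 × 0.312 = 0.0593.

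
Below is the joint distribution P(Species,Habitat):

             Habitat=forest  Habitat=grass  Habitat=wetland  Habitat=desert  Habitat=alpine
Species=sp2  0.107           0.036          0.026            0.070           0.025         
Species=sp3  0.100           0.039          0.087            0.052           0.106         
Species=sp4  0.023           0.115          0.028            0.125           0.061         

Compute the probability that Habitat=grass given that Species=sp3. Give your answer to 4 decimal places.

0.1016

P(Species=sp3) = 0.100 + 0.039 + 0.087 + 0.052 + 0.106 = 0.384.
P(Habitat=grass | Species=sp3) = 0.039/0.384 = 0.1016.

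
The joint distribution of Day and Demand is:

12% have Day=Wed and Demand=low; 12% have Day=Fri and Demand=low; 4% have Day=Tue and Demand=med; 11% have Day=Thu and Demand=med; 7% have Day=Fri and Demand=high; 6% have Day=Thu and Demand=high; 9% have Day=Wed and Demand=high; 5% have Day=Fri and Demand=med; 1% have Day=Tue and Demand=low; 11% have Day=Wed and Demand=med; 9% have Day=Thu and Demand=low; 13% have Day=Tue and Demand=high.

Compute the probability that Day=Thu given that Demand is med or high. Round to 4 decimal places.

P(Demand=med) = 0.04 + 0.11 + 0.11 + 0.05 = 0.31.
P(Demand=high) = 0.13 + 0.09 + 0.06 + 0.07 = 0.35.
P(Demand ∈ {med, high}) = 0.31 + 0.35 = 0.66; P(Day=Thu, Demand ∈ {med, high}) = 0.11 + 0.06 = 0.17.
P(Day=Thu | Demand ∈ {med, high}) = 0.17/0.66 = 0.2576.

0.2576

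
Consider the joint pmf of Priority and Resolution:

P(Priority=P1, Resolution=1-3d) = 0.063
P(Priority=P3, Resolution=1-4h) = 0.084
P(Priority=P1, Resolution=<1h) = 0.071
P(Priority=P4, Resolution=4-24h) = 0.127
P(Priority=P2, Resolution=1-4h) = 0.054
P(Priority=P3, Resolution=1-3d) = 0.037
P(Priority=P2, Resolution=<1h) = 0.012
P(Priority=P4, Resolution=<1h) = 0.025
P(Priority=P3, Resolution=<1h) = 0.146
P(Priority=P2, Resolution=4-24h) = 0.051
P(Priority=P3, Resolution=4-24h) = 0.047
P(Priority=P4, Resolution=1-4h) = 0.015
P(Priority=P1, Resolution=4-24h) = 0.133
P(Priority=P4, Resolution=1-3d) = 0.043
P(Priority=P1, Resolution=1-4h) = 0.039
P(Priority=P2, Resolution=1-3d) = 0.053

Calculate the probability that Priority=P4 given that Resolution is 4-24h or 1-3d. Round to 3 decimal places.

0.307

P(Resolution=4-24h) = 0.133 + 0.051 + 0.047 + 0.127 = 0.358.
P(Resolution=1-3d) = 0.063 + 0.053 + 0.037 + 0.043 = 0.196.
P(Resolution ∈ {4-24h, 1-3d}) = 0.358 + 0.196 = 0.554; P(Priority=P4, Resolution ∈ {4-24h, 1-3d}) = 0.127 + 0.043 = 0.170.
P(Priority=P4 | Resolution ∈ {4-24h, 1-3d}) = 0.170/0.554 = 0.307.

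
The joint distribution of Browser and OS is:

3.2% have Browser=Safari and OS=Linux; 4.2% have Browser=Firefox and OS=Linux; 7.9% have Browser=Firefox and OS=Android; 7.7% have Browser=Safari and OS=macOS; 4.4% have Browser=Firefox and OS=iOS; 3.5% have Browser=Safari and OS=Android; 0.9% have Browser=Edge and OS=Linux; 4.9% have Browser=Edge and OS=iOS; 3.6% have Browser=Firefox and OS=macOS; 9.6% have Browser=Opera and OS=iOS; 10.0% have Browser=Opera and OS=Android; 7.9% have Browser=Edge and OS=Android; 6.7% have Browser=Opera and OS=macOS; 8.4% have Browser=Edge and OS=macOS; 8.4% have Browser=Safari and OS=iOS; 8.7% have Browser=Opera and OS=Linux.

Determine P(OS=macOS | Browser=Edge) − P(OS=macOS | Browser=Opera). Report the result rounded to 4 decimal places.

P(Browser=Edge) = 0.084 + 0.009 + 0.049 + 0.079 = 0.221; P(OS=macOS | Browser=Edge) = 0.084/0.221 = 0.38009.
P(Browser=Opera) = 0.067 + 0.087 + 0.096 + 0.100 = 0.350; P(OS=macOS | Browser=Opera) = 0.067/0.350 = 0.19143.
Difference = 0.1887.

0.1887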